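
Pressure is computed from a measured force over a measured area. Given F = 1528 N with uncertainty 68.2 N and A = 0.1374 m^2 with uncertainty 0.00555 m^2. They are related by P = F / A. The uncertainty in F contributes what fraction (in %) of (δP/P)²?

55.0%

(δP/P)² = (1·δF/F)² + (-1·δA/A)²
  F term: (1×0.0446)² = 0.00199
  A term: (-1×0.0404)² = 0.00163
Total = 0.00362. Share from F = 0.00199/0.00362 = 0.550.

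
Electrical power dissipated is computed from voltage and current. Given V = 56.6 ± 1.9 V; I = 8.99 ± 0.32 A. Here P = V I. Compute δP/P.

0.0489

Relative error in a monomial: (δP/P)² = Σ (nᵢ · δxᵢ/xᵢ)².
  (1·δV/V)² = (1×0.0336)² = 0.00113;  (1·δI/I)² = (1×0.0356)² = 0.00127
δP/P = √(0.00239) = 0.0489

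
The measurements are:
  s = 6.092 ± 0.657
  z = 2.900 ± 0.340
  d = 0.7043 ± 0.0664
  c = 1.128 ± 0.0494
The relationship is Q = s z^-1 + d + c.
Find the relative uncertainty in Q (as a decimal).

0.0876

Let p = s·z^-1 = 2.101. δp/p = √((1·δs/s)² + (-1·δz/z)²) = √(0.0116 + 0.0137) = 0.159, so δp = 0.335.
Q = p + d + c: δQ = √(δp² + δd² + δc²) = √(0.112 + 0.00441 + 0.00244) = 0.345
Q = 3.933, so δQ/Q = 0.345/3.933 = 0.0876.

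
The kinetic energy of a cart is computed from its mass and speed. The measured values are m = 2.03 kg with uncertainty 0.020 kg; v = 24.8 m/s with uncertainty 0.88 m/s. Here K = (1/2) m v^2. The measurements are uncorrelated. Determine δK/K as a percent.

7.16%

Relative error in a monomial: (δK/K)² = Σ (nᵢ · δxᵢ/xᵢ)².
  (1·δm/m)² = (1×0.00985)² = 9.71e-05;  (2·δv/v)² = (2×0.0355)² = 0.00504
δK/K = √(0.00513) = 0.0716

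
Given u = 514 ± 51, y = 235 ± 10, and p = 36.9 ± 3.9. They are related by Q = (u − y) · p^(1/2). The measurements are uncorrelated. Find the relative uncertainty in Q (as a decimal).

0.194

Let w = u − y = 279. δw = √(δu² + δy²) = √(2600 + 100) = 52.0, so δw/w = 0.186.
Q is then a monomial in w, p:
δQ/Q = √((δw/w)² + (½·δp/p)²) = √(0.0347 + 0.00279) = 0.194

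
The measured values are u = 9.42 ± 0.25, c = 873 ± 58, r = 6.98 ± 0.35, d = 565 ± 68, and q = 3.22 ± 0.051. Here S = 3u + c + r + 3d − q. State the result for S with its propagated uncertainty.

Each term contributes (cᵢ δxᵢ)² to (δS)²:
  (3·δu)² = 0.562;  (δc)² = 3360;  (δr)² = 0.122;  (3·δd)² = 41600;  (δq)² = 0.00260
δS = √(45000) = 212
S = 2600.

2600 ± 212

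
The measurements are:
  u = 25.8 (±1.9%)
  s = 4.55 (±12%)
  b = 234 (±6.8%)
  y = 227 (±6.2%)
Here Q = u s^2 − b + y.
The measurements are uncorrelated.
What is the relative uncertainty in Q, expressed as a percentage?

24.7%

Let p = u·s^2 = 534. δp/p = √((1·δu/u)² + (2·δs/s)²) = √(0.000361 + 0.0576) = 0.241, so δp = 129.
Q = p − b + y: δQ = √(δp² + δb² + δy²) = √(16500 + 253 + 198) = 130
Q = 527, so δQ/Q = 130/527 = 0.247.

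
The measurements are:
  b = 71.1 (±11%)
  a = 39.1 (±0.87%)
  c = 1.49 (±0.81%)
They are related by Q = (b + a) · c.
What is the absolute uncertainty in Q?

11.7

Let u = b + a = 110. δu = √(δb² + δa²) = √(61.2 + 0.116) = 7.83, so δu/u = 0.0710.
Q is then a monomial in u, c:
δQ/Q = √((δu/u)² + (1·δc/c)²) = √(0.00505 + 6.56e-05) = 0.0715
Q = 164, so δQ = 0.0715 × 164 = 11.7.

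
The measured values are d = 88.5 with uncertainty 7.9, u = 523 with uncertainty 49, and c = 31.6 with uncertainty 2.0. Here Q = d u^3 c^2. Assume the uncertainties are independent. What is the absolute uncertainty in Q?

For a monomial Q ∝ d, u^3, c^2, fractional errors add in quadrature:
  (1·δd/d)² = (1×0.0893)² = 0.00797;  (3·δu/u)² = (3×0.0937)² = 0.0790;  (2·δc/c)² = (2×0.0633)² = 0.0160
δQ/Q = √(0.103) = 0.321
Q = 1.26e+13, so δQ = 0.321 × 1.26e+13 = 4.06e+12.

4.06e+12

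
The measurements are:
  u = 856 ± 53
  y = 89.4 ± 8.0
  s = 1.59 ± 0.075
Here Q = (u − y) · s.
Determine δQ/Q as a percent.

8.43%

Let w = u − y = 767. δw = √(δu² + δy²) = √(2810 + 64.0) = 53.6, so δw/w = 0.0699.
Q is then a monomial in w, s:
δQ/Q = √((δw/w)² + (1·δs/s)²) = √(0.00489 + 0.00222) = 0.0843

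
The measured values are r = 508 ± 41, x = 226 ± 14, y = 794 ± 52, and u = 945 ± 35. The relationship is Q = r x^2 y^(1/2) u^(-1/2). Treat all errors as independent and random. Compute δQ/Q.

Each factor contributes (exponent × relative error)² to (δQ/Q)²:
  (1·δr/r)² = (1×0.0807)² = 0.00651;  (2·δx/x)² = (2×0.0619)² = 0.0153;  (½·δy/y)² = (0.5×0.0655)² = 0.00107;  (−½·δu/u)² = (-0.5×0.0370)² = 0.000343
δQ/Q = √(0.0233) = 0.153

0.153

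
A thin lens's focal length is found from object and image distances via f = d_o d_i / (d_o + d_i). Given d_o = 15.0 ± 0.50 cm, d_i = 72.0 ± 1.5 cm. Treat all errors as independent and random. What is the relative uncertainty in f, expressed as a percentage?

2.78%

∂f/∂d_o = (d_i/(d_o+d_i))² = 0.685;  ∂f/∂d_i = (d_o/(d_o+d_i))² = 0.0297
δf = √((∂f/∂d_o · δd_o)² + (∂f/∂d_i · δd_i)²) = √(0.117 + 0.00199) = 0.345 cm
f = 12.4 cm, so δf/f = 0.345/12.4 = 0.0278.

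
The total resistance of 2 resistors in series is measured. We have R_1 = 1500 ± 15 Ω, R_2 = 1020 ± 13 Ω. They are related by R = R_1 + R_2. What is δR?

Absolute uncertainties add in quadrature for a linear combination:
  (δR_1)² = 225;  (δR_2)² = 169
δR = √(394) = 19.8 Ω

19.8 Ω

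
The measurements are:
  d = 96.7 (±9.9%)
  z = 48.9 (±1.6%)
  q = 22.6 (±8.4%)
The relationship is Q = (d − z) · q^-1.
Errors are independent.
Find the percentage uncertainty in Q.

21.8%

Let u = d − z = 47.8. δu = √(δd² + δz²) = √(91.6 + 0.612) = 9.61, so δu/u = 0.201.
Q is then a monomial in u, q:
δQ/Q = √((δu/u)² + (-1·δq/q)²) = √(0.0404 + 0.00706) = 0.218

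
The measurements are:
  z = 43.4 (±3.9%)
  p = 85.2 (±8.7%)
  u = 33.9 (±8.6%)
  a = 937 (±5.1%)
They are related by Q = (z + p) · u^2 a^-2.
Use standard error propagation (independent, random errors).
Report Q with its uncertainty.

0.168 ± 0.0351

Let w = z + p = 129. δw = √(δz² + δp²) = √(2.86 + 54.9) = 7.60, so δw/w = 0.0591.
Q is then a monomial in w, u, a:
δQ/Q = √((δw/w)² + (2·δu/u)² + (-2·δa/a)²) = √(0.00350 + 0.0296 + 0.0104) = 0.209
Q = 0.168, so δQ = 0.209 × 0.168 = 0.0351.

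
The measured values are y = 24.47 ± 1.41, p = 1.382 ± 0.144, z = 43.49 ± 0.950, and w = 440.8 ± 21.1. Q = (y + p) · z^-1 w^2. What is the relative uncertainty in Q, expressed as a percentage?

Let u = y + p = 25.85. δu = √(δy² + δp²) = √(1.99 + 0.0207) = 1.42, so δu/u = 0.0548.
Q is then a monomial in u, z, w:
δQ/Q = √((δu/u)² + (-1·δz/z)² + (2·δw/w)²) = √(0.00301 + 0.000477 + 0.00917) = 0.112

11.2%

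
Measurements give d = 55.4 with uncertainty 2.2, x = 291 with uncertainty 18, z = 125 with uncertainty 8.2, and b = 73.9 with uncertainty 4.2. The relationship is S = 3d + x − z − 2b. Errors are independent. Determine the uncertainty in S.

22.5

For a sum/difference, combine absolute errors in quadrature:
  (3·δd)² = 43.6;  (δx)² = 324;  (δz)² = 67.2;  (2·δb)² = 70.6
δS = √(505) = 22.5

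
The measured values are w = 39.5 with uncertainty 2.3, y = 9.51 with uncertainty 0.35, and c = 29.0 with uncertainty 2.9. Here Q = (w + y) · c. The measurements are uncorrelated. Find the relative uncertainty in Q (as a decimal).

0.111

Let u = w + y = 49.0. δu = √(δw² + δy²) = √(5.29 + 0.122) = 2.33, so δu/u = 0.0475.
Q is then a monomial in u, c:
δQ/Q = √((δu/u)² + (1·δc/c)²) = √(0.00225 + 0.0100) = 0.111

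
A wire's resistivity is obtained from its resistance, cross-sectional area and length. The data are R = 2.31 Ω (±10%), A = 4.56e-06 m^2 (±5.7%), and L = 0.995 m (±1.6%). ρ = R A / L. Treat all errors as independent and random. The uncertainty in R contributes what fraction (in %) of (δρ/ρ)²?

(δρ/ρ)² = (1·δR/R)² + (1·δA/A)² + (-1·δL/L)²
  R term: (1×0.100)² = 0.0100
  A term: (1×0.0570)² = 0.00325
  L term: (-1×0.0160)² = 0.000256
Total = 0.0135. Share from R = 0.0100/0.0135 = 0.740.

74.0%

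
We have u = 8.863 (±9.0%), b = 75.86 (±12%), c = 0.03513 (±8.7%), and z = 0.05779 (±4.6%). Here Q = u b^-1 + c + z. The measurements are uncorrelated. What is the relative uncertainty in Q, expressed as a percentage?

8.58%

Let p = u·b^-1 = 0.1168. δp/p = √((1·δu/u)² + (-1·δb/b)²) = √(0.00810 + 0.0144) = 0.150, so δp = 0.0175.
Q = p + c + z: δQ = √(δp² + δc² + δz²) = √(0.000307 + 9.34e-06 + 7.07e-06) = 0.0180
Q = 0.2098, so δQ/Q = 0.0180/0.2098 = 0.0858.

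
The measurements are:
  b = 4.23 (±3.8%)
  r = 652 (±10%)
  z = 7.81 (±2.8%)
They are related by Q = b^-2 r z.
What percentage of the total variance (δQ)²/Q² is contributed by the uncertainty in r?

(δQ/Q)² = (-2·δb/b)² + (1·δr/r)² + (1·δz/z)²
  b term: (-2×0.0380)² = 0.00578
  r term: (1×0.100)² = 0.0100
  z term: (1×0.0280)² = 0.000784
Total = 0.0166. Share from r = 0.0100/0.0166 = 0.604.

60.4%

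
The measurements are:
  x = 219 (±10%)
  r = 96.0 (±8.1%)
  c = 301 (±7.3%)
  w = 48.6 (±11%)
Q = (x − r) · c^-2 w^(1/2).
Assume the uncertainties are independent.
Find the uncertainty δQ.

0.00232

Let u = x − r = 123. δu = √(δx² + δr²) = √(480 + 60.5) = 23.2, so δu/u = 0.189.
Q is then a monomial in u, c, w:
δQ/Q = √((δu/u)² + (-2·δc/c)² + (½·δw/w)²) = √(0.0357 + 0.0213 + 0.00302) = 0.245
Q = 0.00946, so δQ = 0.245 × 0.00946 = 0.00232.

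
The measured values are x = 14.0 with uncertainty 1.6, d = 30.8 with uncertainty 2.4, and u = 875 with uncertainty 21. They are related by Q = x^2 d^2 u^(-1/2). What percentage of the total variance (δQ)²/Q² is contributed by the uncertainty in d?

(δQ/Q)² = (2·δx/x)² + (2·δd/d)² + (−½·δu/u)²
  x term: (2×0.114)² = 0.0522
  d term: (2×0.0779)² = 0.0243
  u term: (-0.5×0.0240)² = 0.000144
Total = 0.0767. Share from d = 0.0243/0.0767 = 0.317.

31.7%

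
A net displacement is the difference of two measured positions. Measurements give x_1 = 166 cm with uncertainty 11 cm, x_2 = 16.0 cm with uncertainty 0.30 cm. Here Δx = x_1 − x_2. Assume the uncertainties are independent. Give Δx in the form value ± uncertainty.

150 ± 11.0 cm

Absolute uncertainties add in quadrature for a linear combination:
  (δx_1)² = 121;  (δx_2)² = 0.0900
δΔx = √(121) = 11.0 cm
Δx = 150 cm.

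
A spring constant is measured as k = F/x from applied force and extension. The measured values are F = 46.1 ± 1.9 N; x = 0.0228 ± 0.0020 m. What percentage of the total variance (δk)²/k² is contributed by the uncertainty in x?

81.9%

(δk/k)² = (1·δF/F)² + (-1·δx/x)²
  F term: (1×0.0412)² = 0.00170
  x term: (-1×0.0877)² = 0.00769
Total = 0.00939. Share from x = 0.00769/0.00939 = 0.819.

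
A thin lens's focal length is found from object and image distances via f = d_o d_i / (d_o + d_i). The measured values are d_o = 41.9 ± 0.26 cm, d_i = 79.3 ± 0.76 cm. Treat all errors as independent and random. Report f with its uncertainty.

27.4 ± 0.144 cm

∂f/∂d_o = (d_i/(d_o+d_i))² = 0.428;  ∂f/∂d_i = (d_o/(d_o+d_i))² = 0.120
δf = √((∂f/∂d_o · δd_o)² + (∂f/∂d_i · δd_i)²) = √(0.0124 + 0.00825) = 0.144 cm
f = 27.4 cm.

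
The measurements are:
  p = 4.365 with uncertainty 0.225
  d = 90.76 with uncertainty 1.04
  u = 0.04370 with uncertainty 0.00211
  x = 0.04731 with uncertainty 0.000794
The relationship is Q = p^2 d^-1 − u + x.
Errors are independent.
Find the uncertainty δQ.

0.0219

Let w = p^2·d^-1 = 0.2099. δw/w = √((2·δp/p)² + (-1·δd/d)²) = √(0.0106 + 0.000131) = 0.104, so δw = 0.0218.
Q = w − u + x: δQ = √(δw² + δu² + δx²) = √(0.000474 + 4.45e-06 + 6.3e-07) = 0.0219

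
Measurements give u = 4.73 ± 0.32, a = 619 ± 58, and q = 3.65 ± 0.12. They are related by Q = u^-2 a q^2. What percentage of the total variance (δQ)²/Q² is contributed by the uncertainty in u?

(δQ/Q)² = (-2·δu/u)² + (1·δa/a)² + (2·δq/q)²
  u term: (-2×0.0677)² = 0.0183
  a term: (1×0.0937)² = 0.00878
  q term: (2×0.0329)² = 0.00432
Total = 0.0314. Share from u = 0.0183/0.0314 = 0.583.

58.3%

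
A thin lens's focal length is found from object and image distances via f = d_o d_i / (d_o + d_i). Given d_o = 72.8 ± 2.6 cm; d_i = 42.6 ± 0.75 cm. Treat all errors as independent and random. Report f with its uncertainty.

∂f/∂d_o = (d_i/(d_o+d_i))² = 0.136;  ∂f/∂d_i = (d_o/(d_o+d_i))² = 0.398
δf = √((∂f/∂d_o · δd_o)² + (∂f/∂d_i · δd_i)²) = √(0.126 + 0.0891) = 0.463 cm
f = 26.9 cm.

26.9 ± 0.463 cm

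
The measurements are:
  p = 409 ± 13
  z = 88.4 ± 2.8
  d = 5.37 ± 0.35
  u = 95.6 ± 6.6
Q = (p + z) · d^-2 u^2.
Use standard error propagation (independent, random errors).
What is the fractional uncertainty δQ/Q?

Let w = p + z = 497. δw = √(δp² + δz²) = √(169 + 7.84) = 13.3, so δw/w = 0.0267.
Q is then a monomial in w, d, u:
δQ/Q = √((δw/w)² + (-2·δd/d)² + (2·δu/u)²) = √(0.000715 + 0.0170 + 0.0191) = 0.192

0.192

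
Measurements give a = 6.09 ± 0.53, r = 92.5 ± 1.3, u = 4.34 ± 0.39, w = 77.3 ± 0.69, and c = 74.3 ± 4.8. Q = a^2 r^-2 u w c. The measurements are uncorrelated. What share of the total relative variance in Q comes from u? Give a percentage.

18.6%

(δQ/Q)² = (2·δa/a)² + (-2·δr/r)² + (1·δu/u)² + (1·δw/w)² + (1·δc/c)²
  a term: (2×0.0870)² = 0.0303
  r term: (-2×0.0141)² = 0.000790
  u term: (1×0.0899)² = 0.00808
  w term: (1×0.00893)² = 7.97e-05
  c term: (1×0.0646)² = 0.00417
Total = 0.0434. Share from u = 0.00808/0.0434 = 0.186.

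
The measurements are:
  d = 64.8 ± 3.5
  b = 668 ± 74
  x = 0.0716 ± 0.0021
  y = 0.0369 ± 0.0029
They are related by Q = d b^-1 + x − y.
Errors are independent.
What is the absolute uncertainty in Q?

0.0125

Let p = d·b^-1 = 0.0970. δp/p = √((1·δd/d)² + (-1·δb/b)²) = √(0.00292 + 0.0123) = 0.123, so δp = 0.0120.
Q = p + x − y: δQ = √(δp² + δx² + δy²) = √(0.000143 + 4.41e-06 + 8.41e-06) = 0.0125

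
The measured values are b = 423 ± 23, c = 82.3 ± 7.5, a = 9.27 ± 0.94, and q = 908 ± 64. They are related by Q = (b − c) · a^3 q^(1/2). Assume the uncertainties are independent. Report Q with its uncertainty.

(8.18 ± 2.57) × 10^6

Let u = b − c = 341. δu = √(δb² + δc²) = √(529 + 56.2) = 24.2, so δu/u = 0.0710.
Q is then a monomial in u, a, q:
δQ/Q = √((δu/u)² + (3·δa/a)² + (½·δq/q)²) = √(0.00504 + 0.0925 + 0.00124) = 0.314
Q = 8.18e+06, so δQ = 0.314 × 8.18e+06 = 2.57e+06.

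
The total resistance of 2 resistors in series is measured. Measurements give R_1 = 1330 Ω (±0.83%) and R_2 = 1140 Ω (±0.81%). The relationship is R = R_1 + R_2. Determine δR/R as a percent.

0.583%

R is a linear combination, so absolute uncertainties add in quadrature:
  (δR_1)² = 122;  (δR_2)² = 85.3
δR = √(207) = 14.4 Ω
R = 2470 Ω, so δR/R = 14.4/2470 = 0.00583.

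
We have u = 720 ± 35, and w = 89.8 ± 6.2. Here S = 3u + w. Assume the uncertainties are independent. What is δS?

S is a linear combination, so absolute uncertainties add in quadrature:
  (3·δu)² = 11000;  (δw)² = 38.4
δS = √(11100) = 105

105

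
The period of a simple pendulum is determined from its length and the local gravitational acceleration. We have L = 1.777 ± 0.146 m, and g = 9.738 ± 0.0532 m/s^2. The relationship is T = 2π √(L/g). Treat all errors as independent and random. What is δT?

0.111 s

For a monomial T ∝ L^(1/2), g^(-1/2), fractional errors add in quadrature:
  (½·δL/L)² = (0.5×0.0822)² = 0.00169;  (−½·δg/g)² = (-0.5×0.00546)² = 7.46e-06
δT/T = √(0.00170) = 0.0412
T = 2.684 s, so δT = 0.0412 × 2.684 = 0.111 s.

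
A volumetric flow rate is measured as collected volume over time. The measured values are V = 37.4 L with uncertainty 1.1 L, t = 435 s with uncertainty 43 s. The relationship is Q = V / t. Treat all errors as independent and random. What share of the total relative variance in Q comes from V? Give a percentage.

(δQ/Q)² = (1·δV/V)² + (-1·δt/t)²
  V term: (1×0.0294)² = 0.000865
  t term: (-1×0.0989)² = 0.00977
Total = 0.0106. Share from V = 0.000865/0.0106 = 0.0813.

8.13%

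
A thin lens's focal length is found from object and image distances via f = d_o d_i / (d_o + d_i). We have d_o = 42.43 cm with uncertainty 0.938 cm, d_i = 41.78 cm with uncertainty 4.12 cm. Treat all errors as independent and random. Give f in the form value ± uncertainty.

21.05 ± 1.07 cm

∂f/∂d_o = (d_i/(d_o+d_i))² = 0.246;  ∂f/∂d_i = (d_o/(d_o+d_i))² = 0.254
δf = √((∂f/∂d_o · δd_o)² + (∂f/∂d_i · δd_i)²) = √(0.0533 + 1.09) = 1.07 cm
f = 21.05 cm.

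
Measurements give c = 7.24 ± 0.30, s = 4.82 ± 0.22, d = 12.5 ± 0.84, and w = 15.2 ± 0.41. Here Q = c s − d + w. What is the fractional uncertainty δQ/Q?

0.0624

Let p = c·s = 34.9. δp/p = √((1·δc/c)² + (1·δs/s)²) = √(0.00172 + 0.00208) = 0.0616, so δp = 2.15.
Q = p − d + w: δQ = √(δp² + δd² + δw²) = √(4.63 + 0.706 + 0.168) = 2.35
Q = 37.6, so δQ/Q = 2.35/37.6 = 0.0624.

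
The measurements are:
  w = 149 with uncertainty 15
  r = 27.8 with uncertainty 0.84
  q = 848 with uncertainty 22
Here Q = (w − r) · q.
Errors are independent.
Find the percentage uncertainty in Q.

12.7%

Let u = w − r = 121. δu = √(δw² + δr²) = √(225 + 0.706) = 15.0, so δu/u = 0.124.
Q is then a monomial in u, q:
δQ/Q = √((δu/u)² + (1·δq/q)²) = √(0.0154 + 0.000673) = 0.127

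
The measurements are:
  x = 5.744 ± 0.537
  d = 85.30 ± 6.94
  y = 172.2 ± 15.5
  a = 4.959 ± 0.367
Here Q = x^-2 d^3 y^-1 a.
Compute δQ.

Products/powers → add relative errors in quadrature, weighted by exponent:
  (-2·δx/x)² = (-2×0.0935)² = 0.0350;  (3·δd/d)² = (3×0.0814)² = 0.0596;  (-1·δy/y)² = (-1×0.0900)² = 0.00810;  (1·δa/a)² = (1×0.0740)² = 0.00548
δQ/Q = √(0.108) = 0.329
Q = 541.7, so δQ = 0.329 × 541.7 = 178.

178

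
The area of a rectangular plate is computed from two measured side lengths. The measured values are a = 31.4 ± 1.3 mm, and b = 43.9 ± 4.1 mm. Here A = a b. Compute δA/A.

Since A is a product/quotient, work with relative uncertainties:
  (1·δa/a)² = (1×0.0414)² = 0.00171;  (1·δb/b)² = (1×0.0934)² = 0.00872
δA/A = √(0.0104) = 0.102

0.102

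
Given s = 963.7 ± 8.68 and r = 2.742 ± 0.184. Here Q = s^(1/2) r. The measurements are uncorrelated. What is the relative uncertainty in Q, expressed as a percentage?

6.73%

Products/powers → add relative errors in quadrature, weighted by exponent:
  (½·δs/s)² = (0.5×0.00901)² = 2.03e-05;  (1·δr/r)² = (1×0.0671)² = 0.00450
δQ/Q = √(0.00452) = 0.0673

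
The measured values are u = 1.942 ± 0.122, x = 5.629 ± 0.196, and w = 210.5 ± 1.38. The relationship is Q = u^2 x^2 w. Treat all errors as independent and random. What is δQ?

3620

Each factor contributes (exponent × relative error)² to (δQ/Q)²:
  (2·δu/u)² = (2×0.0628)² = 0.0158;  (2·δx/x)² = (2×0.0348)² = 0.00485;  (1·δw/w)² = (1×0.00656)² = 4.3e-05
δQ/Q = √(0.0207) = 0.144
Q = 25150, so δQ = 0.144 × 25150 = 3620.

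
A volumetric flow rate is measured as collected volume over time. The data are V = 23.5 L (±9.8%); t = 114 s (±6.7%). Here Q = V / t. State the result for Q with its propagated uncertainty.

For a monomial Q ∝ V, t^-1, fractional errors add in quadrature:
  (1·δV/V)² = (1×0.0980)² = 0.00960;  (-1·δt/t)² = (-1×0.0670)² = 0.00449
δQ/Q = √(0.0141) = 0.119
Q = 0.206 L/s, so δQ = 0.119 × 0.206 = 0.0245 L/s.

0.206 ± 0.0245 L/s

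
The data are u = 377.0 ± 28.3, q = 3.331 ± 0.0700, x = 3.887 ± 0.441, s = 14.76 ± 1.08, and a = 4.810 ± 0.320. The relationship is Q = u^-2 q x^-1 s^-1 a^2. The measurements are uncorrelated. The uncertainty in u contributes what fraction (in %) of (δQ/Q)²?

(δQ/Q)² = (-2·δu/u)² + (1·δq/q)² + (-1·δx/x)² + (-1·δs/s)² + (2·δa/a)²
  u term: (-2×0.0751)² = 0.0225
  q term: (1×0.0210)² = 0.000442
  x term: (-1×0.113)² = 0.0129
  s term: (-1×0.0732)² = 0.00535
  a term: (2×0.0665)² = 0.0177
Total = 0.0589. Share from u = 0.0225/0.0589 = 0.383.

38.3%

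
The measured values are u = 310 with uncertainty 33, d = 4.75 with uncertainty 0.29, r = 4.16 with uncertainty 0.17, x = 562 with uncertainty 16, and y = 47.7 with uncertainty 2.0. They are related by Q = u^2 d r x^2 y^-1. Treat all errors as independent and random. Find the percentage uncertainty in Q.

Relative error in a monomial: (δQ/Q)² = Σ (nᵢ · δxᵢ/xᵢ)².
  (2·δu/u)² = (2×0.106)² = 0.0453;  (1·δd/d)² = (1×0.0611)² = 0.00373;  (1·δr/r)² = (1×0.0409)² = 0.00167;  (2·δx/x)² = (2×0.0285)² = 0.00324;  (-1·δy/y)² = (-1×0.0419)² = 0.00176
δQ/Q = √(0.0557) = 0.236

23.6%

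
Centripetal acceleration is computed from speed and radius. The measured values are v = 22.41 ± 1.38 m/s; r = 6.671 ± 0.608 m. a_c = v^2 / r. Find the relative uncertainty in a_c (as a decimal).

Since a_c is a product/quotient, work with relative uncertainties:
  (2·δv/v)² = (2×0.0616)² = 0.0152;  (-1·δr/r)² = (-1×0.0911)² = 0.00831
δa_c/a_c = √(0.0235) = 0.153

0.153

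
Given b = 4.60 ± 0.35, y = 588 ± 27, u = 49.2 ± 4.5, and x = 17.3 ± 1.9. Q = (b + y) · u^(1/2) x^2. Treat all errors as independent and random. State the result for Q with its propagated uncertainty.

Let w = b + y = 593. δw = √(δb² + δy²) = √(0.122 + 729) = 27.0, so δw/w = 0.0456.
Q is then a monomial in w, u, x:
δQ/Q = √((δw/w)² + (½·δu/u)² + (2·δx/x)²) = √(0.00208 + 0.00209 + 0.0482) = 0.229
Q = 1.24e+06, so δQ = 0.229 × 1.24e+06 = 2.85e+05.

(1.24 ± 0.285) × 10^6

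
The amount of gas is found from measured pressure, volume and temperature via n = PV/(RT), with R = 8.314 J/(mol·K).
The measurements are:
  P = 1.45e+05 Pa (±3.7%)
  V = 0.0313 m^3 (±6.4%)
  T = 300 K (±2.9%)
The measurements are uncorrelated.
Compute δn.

Each factor contributes (exponent × relative error)² to (δn/n)²:
  (1·δP/P)² = (1×0.0370)² = 0.00137;  (1·δV/V)² = (1×0.0640)² = 0.00410;  (-1·δT/T)² = (-1×0.0290)² = 0.000841
δn/n = √(0.00631) = 0.0794
n = 1.82 mol, so δn = 0.0794 × 1.82 = 0.144 mol.

0.144 mol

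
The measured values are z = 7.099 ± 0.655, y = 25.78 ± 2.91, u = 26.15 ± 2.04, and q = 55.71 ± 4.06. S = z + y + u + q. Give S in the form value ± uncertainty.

114.7 ± 5.44

Sums and differences: (δS)² = Σ (cᵢ δxᵢ)².
  (δz)² = 0.429;  (δy)² = 8.47;  (δu)² = 4.16;  (δq)² = 16.5
δS = √(29.5) = 5.44
S = 114.7.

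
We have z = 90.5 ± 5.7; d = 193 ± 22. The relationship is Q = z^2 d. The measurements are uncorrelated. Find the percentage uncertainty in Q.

17.0%

For a monomial Q ∝ z^2, d, fractional errors add in quadrature:
  (2·δz/z)² = (2×0.0630)² = 0.0159;  (1·δd/d)² = (1×0.114)² = 0.0130
δQ/Q = √(0.0289) = 0.170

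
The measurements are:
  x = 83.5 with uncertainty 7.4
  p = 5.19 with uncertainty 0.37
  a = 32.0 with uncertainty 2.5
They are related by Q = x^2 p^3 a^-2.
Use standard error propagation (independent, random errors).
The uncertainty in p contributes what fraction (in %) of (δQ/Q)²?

(δQ/Q)² = (2·δx/x)² + (3·δp/p)² + (-2·δa/a)²
  x term: (2×0.0886)² = 0.0314
  p term: (3×0.0713)² = 0.0457
  a term: (-2×0.0781)² = 0.0244
Total = 0.102. Share from p = 0.0457/0.102 = 0.450.

45.0%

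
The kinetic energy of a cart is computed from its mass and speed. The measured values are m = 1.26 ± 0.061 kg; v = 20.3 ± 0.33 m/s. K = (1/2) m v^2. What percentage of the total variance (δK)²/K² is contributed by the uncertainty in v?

(δK/K)² = (1·δm/m)² + (2·δv/v)²
  m term: (1×0.0484)² = 0.00234
  v term: (2×0.0163)² = 0.00106
Total = 0.00340. Share from v = 0.00106/0.00340 = 0.311.

31.1%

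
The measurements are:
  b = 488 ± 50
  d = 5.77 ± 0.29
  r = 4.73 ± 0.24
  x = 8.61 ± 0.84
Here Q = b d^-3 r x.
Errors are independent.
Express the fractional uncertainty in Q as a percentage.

21.3%

Each factor contributes (exponent × relative error)² to (δQ/Q)²:
  (1·δb/b)² = (1×0.102)² = 0.0105;  (-3·δd/d)² = (-3×0.0503)² = 0.0227;  (1·δr/r)² = (1×0.0507)² = 0.00257;  (1·δx/x)² = (1×0.0976)² = 0.00952
δQ/Q = √(0.0453) = 0.213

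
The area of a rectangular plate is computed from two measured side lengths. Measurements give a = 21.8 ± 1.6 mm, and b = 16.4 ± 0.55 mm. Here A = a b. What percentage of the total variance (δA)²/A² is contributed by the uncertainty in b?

(δA/A)² = (1·δa/a)² + (1·δb/b)²
  a term: (1×0.0734)² = 0.00539
  b term: (1×0.0335)² = 0.00112
Total = 0.00651. Share from b = 0.00112/0.00651 = 0.173.

17.3%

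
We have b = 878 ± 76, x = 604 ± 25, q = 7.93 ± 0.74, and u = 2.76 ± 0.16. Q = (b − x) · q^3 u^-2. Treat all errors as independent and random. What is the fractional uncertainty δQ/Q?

0.421

Let w = b − x = 274. δw = √(δb² + δx²) = √(5780 + 625) = 80.0, so δw/w = 0.292.
Q is then a monomial in w, q, u:
δQ/Q = √((δw/w)² + (3·δq/q)² + (-2·δu/u)²) = √(0.0853 + 0.0784 + 0.0134) = 0.421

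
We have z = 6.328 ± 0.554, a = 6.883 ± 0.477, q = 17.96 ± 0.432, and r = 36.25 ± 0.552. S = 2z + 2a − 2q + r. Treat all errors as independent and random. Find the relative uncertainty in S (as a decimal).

For a sum/difference, combine absolute errors in quadrature:
  (2·δz)² = 1.23;  (2·δa)² = 0.910;  (2·δq)² = 0.746;  (δr)² = 0.305
δS = √(3.19) = 1.79
S = 26.75, so δS/S = 1.79/26.75 = 0.0668.

0.0668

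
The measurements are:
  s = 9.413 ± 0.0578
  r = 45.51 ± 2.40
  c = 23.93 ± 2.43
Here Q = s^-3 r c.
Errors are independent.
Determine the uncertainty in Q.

Products/powers → add relative errors in quadrature, weighted by exponent:
  (-3·δs/s)² = (-3×0.00614)² = 0.000339;  (1·δr/r)² = (1×0.0527)² = 0.00278;  (1·δc/c)² = (1×0.102)² = 0.0103
δQ/Q = √(0.0134) = 0.116
Q = 1.306, so δQ = 0.116 × 1.306 = 0.151.

0.151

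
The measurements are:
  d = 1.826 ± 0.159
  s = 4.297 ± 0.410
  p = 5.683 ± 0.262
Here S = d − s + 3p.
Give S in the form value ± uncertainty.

Absolute uncertainties add in quadrature for a linear combination:
  (δd)² = 0.0253;  (δs)² = 0.168;  (3·δp)² = 0.618
δS = √(0.811) = 0.901
S = 14.58.

14.58 ± 0.901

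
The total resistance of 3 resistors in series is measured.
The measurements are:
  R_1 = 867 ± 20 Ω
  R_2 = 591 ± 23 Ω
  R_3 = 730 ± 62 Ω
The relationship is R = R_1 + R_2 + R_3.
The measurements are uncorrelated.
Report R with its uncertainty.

Absolute uncertainties add in quadrature for a linear combination:
  (δR_1)² = 400;  (δR_2)² = 529;  (δR_3)² = 3840
δR = √(4770) = 69.1 Ω
R = 2190 Ω.

2190 ± 69.1 Ω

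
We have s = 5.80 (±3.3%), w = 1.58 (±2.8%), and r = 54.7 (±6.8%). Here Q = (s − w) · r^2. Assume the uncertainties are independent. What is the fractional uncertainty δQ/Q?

Let u = s − w = 4.22. δu = √(δs² + δw²) = √(0.0366 + 0.00196) = 0.196, so δu/u = 0.0466.
Q is then a monomial in u, r:
δQ/Q = √((δu/u)² + (2·δr/r)²) = √(0.00217 + 0.0185) = 0.144

0.144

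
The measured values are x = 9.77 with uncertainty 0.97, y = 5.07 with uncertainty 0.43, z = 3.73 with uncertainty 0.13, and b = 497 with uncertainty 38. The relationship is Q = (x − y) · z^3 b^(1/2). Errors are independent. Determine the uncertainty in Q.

1370

Let u = x − y = 4.70. δu = √(δx² + δy²) = √(0.941 + 0.185) = 1.06, so δu/u = 0.226.
Q is then a monomial in u, z, b:
δQ/Q = √((δu/u)² + (3·δz/z)² + (½·δb/b)²) = √(0.0510 + 0.0109 + 0.00146) = 0.252
Q = 5440, so δQ = 0.252 × 5440 = 1370.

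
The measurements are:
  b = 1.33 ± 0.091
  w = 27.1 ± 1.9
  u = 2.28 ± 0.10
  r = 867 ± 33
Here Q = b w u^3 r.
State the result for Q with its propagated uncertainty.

(3.70 ± 0.624) × 10^5

Relative error in a monomial: (δQ/Q)² = Σ (nᵢ · δxᵢ/xᵢ)².
  (1·δb/b)² = (1×0.0684)² = 0.00468;  (1·δw/w)² = (1×0.0701)² = 0.00492;  (3·δu/u)² = (3×0.0439)² = 0.0173;  (1·δr/r)² = (1×0.0381)² = 0.00145
δQ/Q = √(0.0284) = 0.168
Q = 3.7e+05, so δQ = 0.168 × 3.7e+05 = 62400.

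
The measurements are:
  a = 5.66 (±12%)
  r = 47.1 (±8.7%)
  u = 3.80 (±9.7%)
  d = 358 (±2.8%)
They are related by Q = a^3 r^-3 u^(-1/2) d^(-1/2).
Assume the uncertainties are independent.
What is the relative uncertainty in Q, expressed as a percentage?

44.8%

For a monomial Q ∝ a^3, r^-3, u^(-1/2), d^(-1/2), fractional errors add in quadrature:
  (3·δa/a)² = (3×0.120)² = 0.130;  (-3·δr/r)² = (-3×0.0870)² = 0.0681;  (−½·δu/u)² = (-0.5×0.0970)² = 0.00235;  (−½·δd/d)² = (-0.5×0.0280)² = 0.000196
δQ/Q = √(0.200) = 0.448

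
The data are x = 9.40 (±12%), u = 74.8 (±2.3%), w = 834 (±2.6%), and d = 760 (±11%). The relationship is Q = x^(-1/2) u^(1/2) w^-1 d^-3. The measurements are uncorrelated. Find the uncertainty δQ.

2.59e-12

Each factor contributes (exponent × relative error)² to (δQ/Q)²:
  (−½·δx/x)² = (-0.5×0.120)² = 0.00360;  (½·δu/u)² = (0.5×0.0230)² = 0.000132;  (-1·δw/w)² = (-1×0.0260)² = 0.000676;  (-3·δd/d)² = (-3×0.110)² = 0.109
δQ/Q = √(0.113) = 0.337
Q = 7.71e-12, so δQ = 0.337 × 7.71e-12 = 2.59e-12.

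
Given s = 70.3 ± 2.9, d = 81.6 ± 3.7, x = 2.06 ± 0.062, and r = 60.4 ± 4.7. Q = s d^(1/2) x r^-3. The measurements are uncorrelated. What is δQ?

0.00143

For a monomial Q ∝ s, d^(1/2), x, r^-3, fractional errors add in quadrature:
  (1·δs/s)² = (1×0.0413)² = 0.00170;  (½·δd/d)² = (0.5×0.0453)² = 0.000514;  (1·δx/x)² = (1×0.0301)² = 0.000906;  (-3·δr/r)² = (-3×0.0778)² = 0.0545
δQ/Q = √(0.0576) = 0.240
Q = 0.00594, so δQ = 0.240 × 0.00594 = 0.00143.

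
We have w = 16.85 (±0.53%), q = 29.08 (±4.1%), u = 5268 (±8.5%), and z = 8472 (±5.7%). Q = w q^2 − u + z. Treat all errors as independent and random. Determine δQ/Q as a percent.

Let p = w·q^2 = 14250. δp/p = √((1·δw/w)² + (2·δq/q)²) = √(2.81e-05 + 0.00672) = 0.0822, so δp = 1170.
Q = p − u + z: δQ = √(δp² + δu² + δz²) = √(1.37e+06 + 2.01e+05 + 2.33e+05) = 1340
Q = 17450, so δQ/Q = 1340/17450 = 0.0770.

7.70%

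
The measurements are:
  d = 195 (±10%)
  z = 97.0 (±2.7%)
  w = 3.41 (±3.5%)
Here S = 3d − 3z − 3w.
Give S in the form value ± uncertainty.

Each term contributes (cᵢ δxᵢ)² to (δS)²:
  (3·δd)² = 3420;  (3·δz)² = 61.7;  (3·δw)² = 0.128
δS = √(3480) = 59.0
S = 284.

284 ± 59.0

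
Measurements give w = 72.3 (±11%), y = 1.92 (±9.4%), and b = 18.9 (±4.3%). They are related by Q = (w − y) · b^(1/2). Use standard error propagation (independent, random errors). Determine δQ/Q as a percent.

Let u = w − y = 70.4. δu = √(δw² + δy²) = √(63.3 + 0.0326) = 7.96, so δu/u = 0.113.
Q is then a monomial in u, b:
δQ/Q = √((δu/u)² + (½·δb/b)²) = √(0.0128 + 0.000462) = 0.115

11.5%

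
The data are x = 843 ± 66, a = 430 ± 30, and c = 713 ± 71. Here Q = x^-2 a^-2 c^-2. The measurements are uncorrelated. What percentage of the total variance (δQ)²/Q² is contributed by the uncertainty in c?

47.4%

(δQ/Q)² = (-2·δx/x)² + (-2·δa/a)² + (-2·δc/c)²
  x term: (-2×0.0783)² = 0.0245
  a term: (-2×0.0698)² = 0.0195
  c term: (-2×0.0996)² = 0.0397
Total = 0.0837. Share from c = 0.0397/0.0837 = 0.474.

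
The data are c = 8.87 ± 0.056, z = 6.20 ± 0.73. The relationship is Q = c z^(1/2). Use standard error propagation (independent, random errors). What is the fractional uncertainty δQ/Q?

Q is a product of powers, so relative uncertainties combine in quadrature:
  (1·δc/c)² = (1×0.00631)² = 3.99e-05;  (½·δz/z)² = (0.5×0.118)² = 0.00347
δQ/Q = √(0.00351) = 0.0592

0.0592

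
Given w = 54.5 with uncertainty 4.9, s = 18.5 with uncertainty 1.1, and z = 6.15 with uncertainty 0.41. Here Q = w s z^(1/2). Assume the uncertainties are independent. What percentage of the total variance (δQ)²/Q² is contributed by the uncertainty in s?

27.8%

(δQ/Q)² = (1·δw/w)² + (1·δs/s)² + (½·δz/z)²
  w term: (1×0.0899)² = 0.00808
  s term: (1×0.0595)² = 0.00354
  z term: (0.5×0.0667)² = 0.00111
Total = 0.0127. Share from s = 0.00354/0.0127 = 0.278.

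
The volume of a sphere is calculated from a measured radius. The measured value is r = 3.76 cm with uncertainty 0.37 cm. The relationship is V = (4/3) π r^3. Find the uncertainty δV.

V ∝ r^3, so δV/V = |3| · δr/r = 3 × 0.0984 = 0.295.
V = 223 cm^3, so δV = 0.295 × 223 = 65.7 cm^3.

65.7 cm^3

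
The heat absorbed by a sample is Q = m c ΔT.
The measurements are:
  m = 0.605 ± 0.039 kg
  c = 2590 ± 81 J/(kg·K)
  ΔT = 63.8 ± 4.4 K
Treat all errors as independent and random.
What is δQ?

Each factor contributes (exponent × relative error)² to (δQ/Q)²:
  (1·δm/m)² = (1×0.0645)² = 0.00416;  (1·δc/c)² = (1×0.0313)² = 0.000978;  (1·δΔT/ΔT)² = (1×0.0690)² = 0.00476
δQ/Q = √(0.00989) = 0.0994
Q = 100000 J, so δQ = 0.0994 × 100000 = 9940 J.

9940 J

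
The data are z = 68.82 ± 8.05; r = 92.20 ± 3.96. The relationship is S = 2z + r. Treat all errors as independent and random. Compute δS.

For a sum/difference, combine absolute errors in quadrature:
  (2·δz)² = 259;  (δr)² = 15.7
δS = √(275) = 16.6

16.6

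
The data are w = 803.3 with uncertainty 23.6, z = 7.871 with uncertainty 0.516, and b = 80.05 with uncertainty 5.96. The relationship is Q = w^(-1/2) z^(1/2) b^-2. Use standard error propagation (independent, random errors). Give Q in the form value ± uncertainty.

(1.545 ± 0.237) × 10^-5

Since Q is a product/quotient, work with relative uncertainties:
  (−½·δw/w)² = (-0.5×0.0294)² = 0.000216;  (½·δz/z)² = (0.5×0.0656)² = 0.00107;  (-2·δb/b)² = (-2×0.0745)² = 0.0222
δQ/Q = √(0.0235) = 0.153
Q = 1.545e-05, so δQ = 0.153 × 1.545e-05 = 2.37e-06.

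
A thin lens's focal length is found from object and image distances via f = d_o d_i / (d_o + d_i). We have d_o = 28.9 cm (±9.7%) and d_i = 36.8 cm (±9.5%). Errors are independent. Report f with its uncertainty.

∂f/∂d_o = (d_i/(d_o+d_i))² = 0.314;  ∂f/∂d_i = (d_o/(d_o+d_i))² = 0.193
δf = √((∂f/∂d_o · δd_o)² + (∂f/∂d_i · δd_i)²) = √(0.774 + 0.458) = 1.11 cm
f = 16.2 cm.

16.2 ± 1.11 cm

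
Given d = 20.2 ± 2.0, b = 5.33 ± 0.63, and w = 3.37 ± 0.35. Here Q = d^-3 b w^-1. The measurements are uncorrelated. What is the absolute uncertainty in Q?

6.45e-05

Each factor contributes (exponent × relative error)² to (δQ/Q)²:
  (-3·δd/d)² = (-3×0.0990)² = 0.0882;  (1·δb/b)² = (1×0.118)² = 0.0140;  (-1·δw/w)² = (-1×0.104)² = 0.0108
δQ/Q = √(0.113) = 0.336
Q = 0.000192, so δQ = 0.336 × 0.000192 = 6.45e-05.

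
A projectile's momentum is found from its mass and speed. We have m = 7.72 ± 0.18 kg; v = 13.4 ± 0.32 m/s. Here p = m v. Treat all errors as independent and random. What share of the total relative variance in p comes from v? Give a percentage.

(δp/p)² = (1·δm/m)² + (1·δv/v)²
  m term: (1×0.0233)² = 0.000544
  v term: (1×0.0239)² = 0.000570
Total = 0.00111. Share from v = 0.000570/0.00111 = 0.512.

51.2%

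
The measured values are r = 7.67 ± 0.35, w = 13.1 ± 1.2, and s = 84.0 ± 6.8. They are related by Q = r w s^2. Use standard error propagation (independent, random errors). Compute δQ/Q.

Relative error in a monomial: (δQ/Q)² = Σ (nᵢ · δxᵢ/xᵢ)².
  (1·δr/r)² = (1×0.0456)² = 0.00208;  (1·δw/w)² = (1×0.0916)² = 0.00839;  (2·δs/s)² = (2×0.0810)² = 0.0262
δQ/Q = √(0.0367) = 0.192

0.192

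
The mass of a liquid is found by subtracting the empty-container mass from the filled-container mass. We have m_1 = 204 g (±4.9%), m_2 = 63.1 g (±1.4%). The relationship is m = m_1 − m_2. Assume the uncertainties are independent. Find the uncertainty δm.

For a sum/difference, combine absolute errors in quadrature:
  (δm_1)² = 99.9;  (δm_2)² = 0.780
δm = √(101) = 10.0 g

10.0 g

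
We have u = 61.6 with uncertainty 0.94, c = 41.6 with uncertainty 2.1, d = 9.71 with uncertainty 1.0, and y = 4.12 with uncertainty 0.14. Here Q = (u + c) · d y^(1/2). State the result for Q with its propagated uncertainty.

Let w = u + c = 103. δw = √(δu² + δc²) = √(0.884 + 4.41) = 2.30, so δw/w = 0.0223.
Q is then a monomial in w, d, y:
δQ/Q = √((δw/w)² + (1·δd/d)² + (½·δy/y)²) = √(0.000497 + 0.0106 + 0.000289) = 0.107
Q = 2030, so δQ = 0.107 × 2030 = 217.

2030 ± 217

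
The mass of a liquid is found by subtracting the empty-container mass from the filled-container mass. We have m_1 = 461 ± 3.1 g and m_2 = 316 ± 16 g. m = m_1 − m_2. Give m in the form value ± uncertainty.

145 ± 16.3 g

For a sum/difference, combine absolute errors in quadrature:
  (δm_1)² = 9.61;  (δm_2)² = 256
δm = √(266) = 16.3 g
m = 145 g.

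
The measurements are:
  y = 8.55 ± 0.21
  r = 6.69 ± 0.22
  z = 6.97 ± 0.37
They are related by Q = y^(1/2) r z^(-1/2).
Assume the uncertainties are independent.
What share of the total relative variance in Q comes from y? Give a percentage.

7.79%

(δQ/Q)² = (½·δy/y)² + (1·δr/r)² + (−½·δz/z)²
  y term: (0.5×0.0246)² = 0.000151
  r term: (1×0.0329)² = 0.00108
  z term: (-0.5×0.0531)² = 0.000704
Total = 0.00194. Share from y = 0.000151/0.00194 = 0.0779.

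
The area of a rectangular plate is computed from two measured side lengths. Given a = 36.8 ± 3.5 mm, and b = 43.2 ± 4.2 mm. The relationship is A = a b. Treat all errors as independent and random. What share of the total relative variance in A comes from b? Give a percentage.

(δA/A)² = (1·δa/a)² + (1·δb/b)²
  a term: (1×0.0951)² = 0.00905
  b term: (1×0.0972)² = 0.00945
Total = 0.0185. Share from b = 0.00945/0.0185 = 0.511.

51.1%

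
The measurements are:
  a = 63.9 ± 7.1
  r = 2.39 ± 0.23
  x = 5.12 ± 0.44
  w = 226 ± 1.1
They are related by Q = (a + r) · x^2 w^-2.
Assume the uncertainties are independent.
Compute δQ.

Let u = a + r = 66.3. δu = √(δa² + δr²) = √(50.4 + 0.0529) = 7.10, so δu/u = 0.107.
Q is then a monomial in u, x, w:
δQ/Q = √((δu/u)² + (2·δx/x)² + (-2·δw/w)²) = √(0.0115 + 0.0295 + 9.48e-05) = 0.203
Q = 0.0340, so δQ = 0.203 × 0.0340 = 0.00690.

0.00690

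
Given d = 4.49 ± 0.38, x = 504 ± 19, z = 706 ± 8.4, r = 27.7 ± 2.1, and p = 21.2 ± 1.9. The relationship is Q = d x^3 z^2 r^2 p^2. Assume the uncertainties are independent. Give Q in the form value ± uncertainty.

Since Q is a product/quotient, work with relative uncertainties:
  (1·δd/d)² = (1×0.0846)² = 0.00716;  (3·δx/x)² = (3×0.0377)² = 0.0128;  (2·δz/z)² = (2×0.0119)² = 0.000566;  (2·δr/r)² = (2×0.0758)² = 0.0230;  (2·δp/p)² = (2×0.0896)² = 0.0321
δQ/Q = √(0.0756) = 0.275
Q = 9.88e+19, so δQ = 0.275 × 9.88e+19 = 2.72e+19.

(9.88 ± 2.72) × 10^19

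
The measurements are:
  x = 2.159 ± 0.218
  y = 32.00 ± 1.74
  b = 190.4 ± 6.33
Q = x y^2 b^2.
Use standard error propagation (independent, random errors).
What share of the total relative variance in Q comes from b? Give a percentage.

(δQ/Q)² = (1·δx/x)² + (2·δy/y)² + (2·δb/b)²
  x term: (1×0.101)² = 0.0102
  y term: (2×0.0544)² = 0.0118
  b term: (2×0.0332)² = 0.00442
Total = 0.0264. Share from b = 0.00442/0.0264 = 0.167.

16.7%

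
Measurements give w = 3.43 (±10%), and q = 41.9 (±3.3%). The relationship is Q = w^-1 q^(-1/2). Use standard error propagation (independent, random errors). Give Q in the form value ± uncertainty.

Since Q is a product/quotient, work with relative uncertainties:
  (-1·δw/w)² = (-1×0.100)² = 0.0100;  (−½·δq/q)² = (-0.5×0.0330)² = 0.000272
δQ/Q = √(0.0103) = 0.101
Q = 0.0450, so δQ = 0.101 × 0.0450 = 0.00456.

0.0450 ± 0.00456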